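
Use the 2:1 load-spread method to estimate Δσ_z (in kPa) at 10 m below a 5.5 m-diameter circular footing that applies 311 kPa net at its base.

By the 2:1 method the load spreads at 1 horizontal : 2 vertical, so at depth z the loaded area has grown by z in each plan dimension:
Δσ ≈ qD²/(D+z)² = 311×5.5²/(5.5+10)² = 39.158 kPa

Δσ_z ≈ 39.2 kPa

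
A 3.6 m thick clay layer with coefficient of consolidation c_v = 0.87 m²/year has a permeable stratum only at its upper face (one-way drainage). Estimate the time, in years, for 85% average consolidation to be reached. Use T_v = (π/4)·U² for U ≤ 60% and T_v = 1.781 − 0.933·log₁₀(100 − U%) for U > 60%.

Drainage path length: H_d = H = 3.6 m (single drainage).
U > 60%: T_v = 1.781 − 0.933·log₁₀(100 − 85) = 0.68371.
t = T_v·H_d²/c_v = 0.68371×3.6²/0.87 = 10.18 years.

t ≈ 10.2 years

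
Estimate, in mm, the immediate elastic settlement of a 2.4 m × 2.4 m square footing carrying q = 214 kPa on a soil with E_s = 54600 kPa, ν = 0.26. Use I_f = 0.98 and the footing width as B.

S_e ≈ 8.6 mm

Immediate (elastic) settlement: S_e = q·B·(1−ν²)/E_s · I_f.
S_e = 214 × 2.4 × (1 − 0.26²) / 54600 × 0.98
    = 214 × 2.4 × 0.9324 / 54600 × 0.98
    = 0.008595 m = 8.595 mm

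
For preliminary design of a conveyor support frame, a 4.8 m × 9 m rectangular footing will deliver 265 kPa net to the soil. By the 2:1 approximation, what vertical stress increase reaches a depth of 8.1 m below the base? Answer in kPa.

Δσ_z ≈ 51.9 kPa

By the 2:1 method the load spreads at 1 horizontal : 2 vertical, so at depth z the loaded area has grown by z in each plan dimension:
Δσ = qBL/((B+z)(L+z)) = 265×4.8×9/((4.8+8.1)(9+8.1)) = 51.897 kPa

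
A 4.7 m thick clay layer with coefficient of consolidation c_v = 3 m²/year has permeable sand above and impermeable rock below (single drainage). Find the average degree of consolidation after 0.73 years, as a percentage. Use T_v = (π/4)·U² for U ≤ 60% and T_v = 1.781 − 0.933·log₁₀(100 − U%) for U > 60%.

U ≈ 35.5 %

Drainage path length: H_d = H = 4.7 m (single drainage).
T_v = c_v·t/H_d² = 3×0.73/4.7² = 0.09914.
T_v = 0.09914 corresponds to the U ≤ 60% branch:
U = √(4T_v/π) = 0.3553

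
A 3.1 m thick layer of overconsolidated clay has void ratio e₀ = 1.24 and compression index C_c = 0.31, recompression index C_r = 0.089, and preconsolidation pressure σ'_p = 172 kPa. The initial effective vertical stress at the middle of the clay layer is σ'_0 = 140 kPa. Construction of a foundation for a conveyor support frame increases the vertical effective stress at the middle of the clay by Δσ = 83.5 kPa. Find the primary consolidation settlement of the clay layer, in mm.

S_c ≈ 59.8 mm

Final effective stress: σ'_f = 140 + 83.5 = 223.5 kPa.
σ'_f = 223.5 > σ'_p = 172 kPa, so the stress path crosses the preconsolidation pressure — recompression up to σ'_p, then virgin compression beyond:
S_c = H/(1+e₀)·[C_r·log₁₀(σ'_p/σ'_0) + C_c·log₁₀(σ'_f/σ'_p)]
    = 3.1/2.24 × [0.089×log₁₀(172/140) + 0.31×log₁₀(223.5/172)]
    = 1.3839 × [0.0079566 + 0.035262] = 0.05981 m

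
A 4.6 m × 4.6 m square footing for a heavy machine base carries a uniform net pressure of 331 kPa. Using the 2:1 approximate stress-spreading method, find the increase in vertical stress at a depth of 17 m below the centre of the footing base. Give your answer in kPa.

Δσ_z ≈ 15 kPa

By the 2:1 method the load spreads at 1 horizontal : 2 vertical, so at depth z the loaded area has grown by z in each plan dimension:
Δσ = qBL/((B+z)(L+z)) = 331×4.6×4.6/((4.6+17)(4.6+17)) = 15.012 kPa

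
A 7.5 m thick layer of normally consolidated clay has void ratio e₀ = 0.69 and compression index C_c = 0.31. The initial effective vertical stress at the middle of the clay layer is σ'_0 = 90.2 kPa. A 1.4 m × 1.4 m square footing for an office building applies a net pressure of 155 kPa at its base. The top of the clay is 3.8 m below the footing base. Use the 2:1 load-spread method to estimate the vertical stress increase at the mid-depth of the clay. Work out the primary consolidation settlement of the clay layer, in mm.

Mid-depth of clay below the footing base: z = 3.8 + 7.5/2 = 7.55 m.
Stress increase at mid-clay by the 2:1 spreading method:
Δσ = qBL/((B+z)(L+z)) = 155×1.4×1.4/((1.4+7.55)(1.4+7.55)) = 3.7926 kPa
Final effective stress: σ'_f = σ'_0 + Δσ = 90.2 + 3.7926 = 93.993 kPa.
Normally consolidated clay, so the full stress increment lies on the virgin compression line:
S_c = C_c·H/(1+e₀)·log₁₀(σ'_f/σ'_0) = 0.31×7.5/(1+0.69)×log₁₀(93.993/90.2)
    = 1.3757 × 0.017889 = 0.02461 m

S_c ≈ 24.6 mm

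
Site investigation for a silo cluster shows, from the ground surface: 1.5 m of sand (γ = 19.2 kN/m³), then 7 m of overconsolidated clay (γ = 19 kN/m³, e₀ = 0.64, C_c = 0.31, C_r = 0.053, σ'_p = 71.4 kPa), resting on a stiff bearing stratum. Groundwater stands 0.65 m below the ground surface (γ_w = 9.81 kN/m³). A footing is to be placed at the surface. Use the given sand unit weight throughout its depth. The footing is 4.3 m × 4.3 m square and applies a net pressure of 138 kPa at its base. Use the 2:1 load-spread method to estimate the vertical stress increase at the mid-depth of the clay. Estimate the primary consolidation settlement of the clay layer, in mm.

Mid-depth of clay below the ground surface: z = 1.5 + 7/2 = 5 m.
Total vertical stress at mid-clay: σ_v = 19.2×1.5 + 19×3.5 = 95.3 kPa.
Pore pressure: u = 9.81×(5 − 0.65) = 42.673 kPa.
Initial effective stress: σ'_0 = σ_v − u = 95.3 − 42.673 = 52.627 kPa.
Stress increase at mid-clay by the 2:1 spreading method:
Δσ = qBL/((B+z)(L+z)) = 138×4.3×4.3/((4.3+5)(4.3+5)) = 29.502 kPa
Final effective stress: σ'_f = 52.627 + 29.502 = 82.129 kPa.
σ'_f = 82.129 > σ'_p = 71.4 kPa, so the stress path crosses the preconsolidation pressure — recompression up to σ'_p, then virgin compression beyond:
S_c = H/(1+e₀)·[C_r·log₁₀(σ'_p/σ'_0) + C_c·log₁₀(σ'_f/σ'_p)]
    = 7/1.64 × [0.053×log₁₀(71.4/52.627) + 0.31×log₁₀(82.129/71.4)]
    = 4.2683 × [0.0070219 + 0.018847] = 0.1104 m

S_c ≈ 110 mm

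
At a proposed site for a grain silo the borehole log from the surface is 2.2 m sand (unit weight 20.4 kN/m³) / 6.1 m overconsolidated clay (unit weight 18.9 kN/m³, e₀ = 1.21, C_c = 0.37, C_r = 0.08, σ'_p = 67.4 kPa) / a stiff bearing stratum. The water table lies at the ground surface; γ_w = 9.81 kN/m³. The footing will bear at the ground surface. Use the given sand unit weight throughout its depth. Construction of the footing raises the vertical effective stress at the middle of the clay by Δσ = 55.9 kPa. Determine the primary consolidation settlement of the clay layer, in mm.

S_c ≈ 231 mm

Mid-depth of clay below the ground surface: z = 2.2 + 6.1/2 = 5.25 m.
Total vertical stress at mid-clay: σ_v = 20.4×2.2 + 18.9×3.05 = 102.52 kPa.
Pore pressure: u = 9.81×(5.25 − 0) = 51.503 kPa.
Initial effective stress: σ'_0 = σ_v − u = 102.52 − 51.503 = 51.017 kPa.
Final effective stress: σ'_f = 51.017 + 55.9 = 106.92 kPa.
σ'_f = 106.92 > σ'_p = 67.4 kPa, so the stress path crosses the preconsolidation pressure — recompression up to σ'_p, then virgin compression beyond:
S_c = H/(1+e₀)·[C_r·log₁₀(σ'_p/σ'_0) + C_c·log₁₀(σ'_f/σ'_p)]
    = 6.1/2.21 × [0.08×log₁₀(67.4/51.017) + 0.37×log₁₀(106.92/67.4)]
    = 2.7602 × [0.0096756 + 0.074148] = 0.2314 m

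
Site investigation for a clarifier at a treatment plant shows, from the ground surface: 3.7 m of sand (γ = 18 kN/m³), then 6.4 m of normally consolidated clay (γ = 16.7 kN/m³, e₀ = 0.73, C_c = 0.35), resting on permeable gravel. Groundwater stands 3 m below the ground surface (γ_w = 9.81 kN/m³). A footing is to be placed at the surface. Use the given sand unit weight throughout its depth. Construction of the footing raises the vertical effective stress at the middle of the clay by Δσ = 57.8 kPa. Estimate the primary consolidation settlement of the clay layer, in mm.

Mid-depth of clay below the ground surface: z = 3.7 + 6.4/2 = 6.9 m.
Total vertical stress at mid-clay: σ_v = 18×3.7 + 16.7×3.2 = 120.04 kPa.
Pore pressure: u = 9.81×(6.9 − 3) = 38.259 kPa.
Initial effective stress: σ'_0 = σ_v − u = 120.04 − 38.259 = 81.781 kPa.
Final effective stress: σ'_f = σ'_0 + Δσ = 81.781 + 57.8 = 139.58 kPa.
Normally consolidated clay, so the full stress increment lies on the virgin compression line:
S_c = C_c·H/(1+e₀)·log₁₀(σ'_f/σ'_0) = 0.35×6.4/(1+0.73)×log₁₀(139.58/81.781)
    = 1.2948 × 0.23217 = 0.3006 m

S_c ≈ 301 mm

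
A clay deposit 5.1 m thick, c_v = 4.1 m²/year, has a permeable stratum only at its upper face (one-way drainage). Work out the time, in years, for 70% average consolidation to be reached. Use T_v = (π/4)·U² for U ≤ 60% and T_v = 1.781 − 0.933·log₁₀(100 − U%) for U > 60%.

t ≈ 2.56 years

Drainage path length: H_d = H = 5.1 m (single drainage).
U > 60%: T_v = 1.781 − 0.933·log₁₀(100 − 70) = 0.40285.
t = T_v·H_d²/c_v = 0.40285×5.1²/4.1 = 2.556 years.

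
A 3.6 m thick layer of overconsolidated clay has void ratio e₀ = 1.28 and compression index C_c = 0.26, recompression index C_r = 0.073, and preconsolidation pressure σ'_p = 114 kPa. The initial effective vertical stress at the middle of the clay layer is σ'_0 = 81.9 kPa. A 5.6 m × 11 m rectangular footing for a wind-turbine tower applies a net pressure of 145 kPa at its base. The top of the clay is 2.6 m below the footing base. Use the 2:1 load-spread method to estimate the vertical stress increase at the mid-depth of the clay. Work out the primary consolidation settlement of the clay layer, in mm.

Mid-depth of clay below the footing base: z = 2.6 + 3.6/2 = 4.4 m.
Stress increase at mid-clay by the 2:1 spreading method:
Δσ = qBL/((B+z)(L+z)) = 145×5.6×11/((5.6+4.4)(11+4.4)) = 58 kPa
Final effective stress: σ'_f = 81.9 + 58 = 139.9 kPa.
σ'_f = 139.9 > σ'_p = 114 kPa, so the stress path crosses the preconsolidation pressure — recompression up to σ'_p, then virgin compression beyond:
S_c = H/(1+e₀)·[C_r·log₁₀(σ'_p/σ'_0) + C_c·log₁₀(σ'_f/σ'_p)]
    = 3.6/2.28 × [0.073×log₁₀(114/81.9) + 0.26×log₁₀(139.9/114)]
    = 1.5789 × [0.010484 + 0.023117] = 0.05305 m

S_c ≈ 53.1 mm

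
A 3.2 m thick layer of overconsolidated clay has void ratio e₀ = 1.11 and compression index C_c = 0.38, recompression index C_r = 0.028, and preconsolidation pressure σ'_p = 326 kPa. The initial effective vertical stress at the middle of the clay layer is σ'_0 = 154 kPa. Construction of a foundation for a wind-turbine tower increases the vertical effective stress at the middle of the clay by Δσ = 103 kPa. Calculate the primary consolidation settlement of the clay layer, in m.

Final effective stress: σ'_f = 154 + 103 = 257 kPa.
σ'_f = 257 ≤ σ'_p = 326 kPa, so the clay remains overconsolidated and only the recompression index applies:
S_c = C_r·H/(1+e₀)·log₁₀(σ'_f/σ'_0) = 0.028×3.2/2.11×log₁₀(257/154)
    = 0.042465 × 0.22241 = 0.009445 m

S_c ≈ 0.00944 m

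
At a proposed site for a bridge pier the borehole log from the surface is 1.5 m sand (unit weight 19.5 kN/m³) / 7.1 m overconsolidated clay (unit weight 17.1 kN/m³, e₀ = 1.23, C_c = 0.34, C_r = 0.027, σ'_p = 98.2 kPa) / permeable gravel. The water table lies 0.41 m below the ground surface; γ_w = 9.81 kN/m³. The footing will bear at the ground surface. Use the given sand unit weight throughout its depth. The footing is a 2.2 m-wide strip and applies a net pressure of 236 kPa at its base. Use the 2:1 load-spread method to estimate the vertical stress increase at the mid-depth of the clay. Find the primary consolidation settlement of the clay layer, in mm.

S_c ≈ 108 mm

Mid-depth of clay below the ground surface: z = 1.5 + 7.1/2 = 5.05 m.
Total vertical stress at mid-clay: σ_v = 19.5×1.5 + 17.1×3.55 = 89.955 kPa.
Pore pressure: u = 9.81×(5.05 − 0.41) = 45.518 kPa.
Initial effective stress: σ'_0 = σ_v − u = 89.955 − 45.518 = 44.437 kPa.
Stress increase at mid-clay by the 2:1 spreading method:
Δσ = qB/(B+z) = 236×2.2/(2.2+5.05) = 71.614 kPa
Final effective stress: σ'_f = 44.437 + 71.614 = 116.05 kPa.
σ'_f = 116.05 > σ'_p = 98.2 kPa, so the stress path crosses the preconsolidation pressure — recompression up to σ'_p, then virgin compression beyond:
S_c = H/(1+e₀)·[C_r·log₁₀(σ'_p/σ'_0) + C_c·log₁₀(σ'_f/σ'_p)]
    = 7.1/2.23 × [0.027×log₁₀(98.2/44.437) + 0.34×log₁₀(116.05/98.2)]
    = 3.1839 × [0.0092979 + 0.024661] = 0.1081 m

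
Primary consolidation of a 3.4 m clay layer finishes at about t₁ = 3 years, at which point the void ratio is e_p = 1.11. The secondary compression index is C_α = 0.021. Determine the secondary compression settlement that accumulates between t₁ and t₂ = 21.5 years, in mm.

S_s ≈ 28.9 mm

Secondary compression: S_s = C_α·H/(1+e_p)·log₁₀(t₂/t₁)
S_s = 0.021×3.4/(1+1.11)×log₁₀(21.5/3)
    = 0.03384 × 0.8553 = 0.02894 m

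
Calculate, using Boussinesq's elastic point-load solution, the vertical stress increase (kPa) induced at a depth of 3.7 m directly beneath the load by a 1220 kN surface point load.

Boussinesq vertical stress below a point load on an elastic half-space:
Δσ_z = 3P/(2πz²) · [1 + (r/z)²]^(−5/2)
r/z = 0/3.7 = 0; [1+(r/z)²]^(−5/2) = 1.
Δσ_z = 3×1220/(2π×3.7²) × 1 = 42.55 × 1 = 42.55 kPa

Δσ_z ≈ 42.5 kPa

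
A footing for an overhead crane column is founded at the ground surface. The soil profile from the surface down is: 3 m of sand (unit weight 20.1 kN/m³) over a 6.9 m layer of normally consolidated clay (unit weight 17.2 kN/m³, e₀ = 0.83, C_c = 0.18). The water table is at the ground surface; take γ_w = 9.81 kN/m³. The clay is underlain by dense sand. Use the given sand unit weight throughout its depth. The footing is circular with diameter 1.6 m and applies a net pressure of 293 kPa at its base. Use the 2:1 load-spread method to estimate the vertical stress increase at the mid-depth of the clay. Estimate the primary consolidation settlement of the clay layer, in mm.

S_c ≈ 55.1 mm

Mid-depth of clay below the ground surface: z = 3 + 6.9/2 = 6.45 m.
Total vertical stress at mid-clay: σ_v = 20.1×3 + 17.2×3.45 = 119.64 kPa.
Pore pressure: u = 9.81×(6.45 − 0) = 63.275 kPa.
Initial effective stress: σ'_0 = σ_v − u = 119.64 − 63.275 = 56.365 kPa.
Stress increase at mid-clay by the 2:1 spreading method:
Δσ ≈ qD²/(D+z)² = 293×1.6²/(1.6+6.45)² = 11.575 kPa
Final effective stress: σ'_f = σ'_0 + Δσ = 56.365 + 11.575 = 67.94 kPa.
Normally consolidated clay, so the full stress increment lies on the virgin compression line:
S_c = C_c·H/(1+e₀)·log₁₀(σ'_f/σ'_0) = 0.18×6.9/(1+0.83)×log₁₀(67.94/56.365)
    = 0.67869 × 0.081116 = 0.05505 m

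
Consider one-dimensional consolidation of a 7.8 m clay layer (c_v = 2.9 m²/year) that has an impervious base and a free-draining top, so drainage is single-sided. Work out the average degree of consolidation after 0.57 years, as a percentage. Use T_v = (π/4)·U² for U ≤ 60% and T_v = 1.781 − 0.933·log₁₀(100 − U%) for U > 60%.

Drainage path length: H_d = H = 7.8 m (single drainage).
T_v = c_v·t/H_d² = 2.9×0.57/7.8² = 0.02717.
T_v = 0.02717 corresponds to the U ≤ 60% branch:
U = √(4T_v/π) = 0.186

U ≈ 18.6 %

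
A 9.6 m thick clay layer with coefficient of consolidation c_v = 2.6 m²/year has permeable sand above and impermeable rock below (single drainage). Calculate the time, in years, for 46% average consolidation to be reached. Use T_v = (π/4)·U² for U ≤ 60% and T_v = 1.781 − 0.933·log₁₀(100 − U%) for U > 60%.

Drainage path length: H_d = H = 9.6 m (single drainage).
U ≤ 60%: T_v = (π/4)·U² = (π/4)×0.46² = 0.16619.
t = T_v·H_d²/c_v = 0.16619×9.6²/2.6 = 5.891 years.

t ≈ 5.89 years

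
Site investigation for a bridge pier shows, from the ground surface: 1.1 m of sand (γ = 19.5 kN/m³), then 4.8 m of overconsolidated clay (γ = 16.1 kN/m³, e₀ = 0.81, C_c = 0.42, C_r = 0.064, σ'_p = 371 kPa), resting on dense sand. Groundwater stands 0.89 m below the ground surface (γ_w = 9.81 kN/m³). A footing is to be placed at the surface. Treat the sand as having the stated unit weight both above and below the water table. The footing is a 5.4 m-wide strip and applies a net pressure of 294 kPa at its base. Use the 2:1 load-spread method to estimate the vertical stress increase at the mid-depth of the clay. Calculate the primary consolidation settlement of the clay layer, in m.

S_c ≈ 0.134 m

Mid-depth of clay below the ground surface: z = 1.1 + 4.8/2 = 3.5 m.
Total vertical stress at mid-clay: σ_v = 19.5×1.1 + 16.1×2.4 = 60.09 kPa.
Pore pressure: u = 9.81×(3.5 − 0.89) = 25.604 kPa.
Initial effective stress: σ'_0 = σ_v − u = 60.09 − 25.604 = 34.486 kPa.
Stress increase at mid-clay by the 2:1 spreading method:
Δσ = qB/(B+z) = 294×5.4/(5.4+3.5) = 178.38 kPa
Final effective stress: σ'_f = 34.486 + 178.38 = 212.87 kPa.
σ'_f = 212.87 ≤ σ'_p = 371 kPa, so the clay remains overconsolidated and only the recompression index applies:
S_c = C_r·H/(1+e₀)·log₁₀(σ'_f/σ'_0) = 0.064×4.8/1.81×log₁₀(212.87/34.486)
    = 0.16972 × 0.79047 = 0.1342 m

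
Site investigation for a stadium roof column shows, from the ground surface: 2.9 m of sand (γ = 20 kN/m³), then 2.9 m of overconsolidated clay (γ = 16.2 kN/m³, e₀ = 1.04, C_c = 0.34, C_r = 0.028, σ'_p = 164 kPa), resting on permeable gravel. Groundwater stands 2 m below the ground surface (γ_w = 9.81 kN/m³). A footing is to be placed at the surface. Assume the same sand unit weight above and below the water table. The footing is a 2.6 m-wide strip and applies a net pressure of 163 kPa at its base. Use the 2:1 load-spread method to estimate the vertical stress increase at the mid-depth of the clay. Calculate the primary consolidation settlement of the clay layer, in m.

S_c ≈ 0.0124 m

Mid-depth of clay below the ground surface: z = 2.9 + 2.9/2 = 4.35 m.
Total vertical stress at mid-clay: σ_v = 20×2.9 + 16.2×1.45 = 81.49 kPa.
Pore pressure: u = 9.81×(4.35 − 2) = 23.054 kPa.
Initial effective stress: σ'_0 = σ_v − u = 81.49 − 23.054 = 58.436 kPa.
Stress increase at mid-clay by the 2:1 spreading method:
Δσ = qB/(B+z) = 163×2.6/(2.6+4.35) = 60.978 kPa
Final effective stress: σ'_f = 58.436 + 60.978 = 119.41 kPa.
σ'_f = 119.41 ≤ σ'_p = 164 kPa, so the clay remains overconsolidated and only the recompression index applies:
S_c = C_r·H/(1+e₀)·log₁₀(σ'_f/σ'_0) = 0.028×2.9/2.04×log₁₀(119.41/58.436)
    = 0.039805 × 0.31036 = 0.01235 m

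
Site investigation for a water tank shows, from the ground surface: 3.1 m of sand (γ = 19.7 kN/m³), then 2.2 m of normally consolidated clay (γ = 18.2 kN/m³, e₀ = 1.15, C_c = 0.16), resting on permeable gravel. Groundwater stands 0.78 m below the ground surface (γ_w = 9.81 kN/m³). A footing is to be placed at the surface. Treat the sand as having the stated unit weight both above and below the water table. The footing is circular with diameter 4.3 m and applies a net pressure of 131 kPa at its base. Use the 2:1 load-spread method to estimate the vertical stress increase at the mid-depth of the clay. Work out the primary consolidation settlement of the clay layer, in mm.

Mid-depth of clay below the ground surface: z = 3.1 + 2.2/2 = 4.2 m.
Total vertical stress at mid-clay: σ_v = 19.7×3.1 + 18.2×1.1 = 81.09 kPa.
Pore pressure: u = 9.81×(4.2 − 0.78) = 33.55 kPa.
Initial effective stress: σ'_0 = σ_v − u = 81.09 − 33.55 = 47.54 kPa.
Stress increase at mid-clay by the 2:1 spreading method:
Δσ ≈ qD²/(D+z)² = 131×4.3²/(4.3+4.2)² = 33.525 kPa
Final effective stress: σ'_f = σ'_0 + Δσ = 47.54 + 33.525 = 81.065 kPa.
Normally consolidated clay, so the full stress increment lies on the virgin compression line:
S_c = C_c·H/(1+e₀)·log₁₀(σ'_f/σ'_0) = 0.16×2.2/(1+1.15)×log₁₀(81.065/47.54)
    = 0.16372 × 0.23177 = 0.03795 m

S_c ≈ 37.9 mm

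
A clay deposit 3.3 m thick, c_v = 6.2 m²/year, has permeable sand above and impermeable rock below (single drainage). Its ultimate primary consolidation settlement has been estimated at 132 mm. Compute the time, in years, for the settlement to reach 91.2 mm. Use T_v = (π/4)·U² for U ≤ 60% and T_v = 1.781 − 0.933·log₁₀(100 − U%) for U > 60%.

Drainage path length: H_d = H = 3.3 m (single drainage).
U = S(t)/S_ult = 91.2/132 = 0.6909.
U > 60%: T_v = 1.781 − 0.933·log₁₀(100 − 69.091) = 0.39075.
t = T_v·H_d²/c_v = 0.39075×3.3²/6.2 = 0.6863 years.

t ≈ 0.686 years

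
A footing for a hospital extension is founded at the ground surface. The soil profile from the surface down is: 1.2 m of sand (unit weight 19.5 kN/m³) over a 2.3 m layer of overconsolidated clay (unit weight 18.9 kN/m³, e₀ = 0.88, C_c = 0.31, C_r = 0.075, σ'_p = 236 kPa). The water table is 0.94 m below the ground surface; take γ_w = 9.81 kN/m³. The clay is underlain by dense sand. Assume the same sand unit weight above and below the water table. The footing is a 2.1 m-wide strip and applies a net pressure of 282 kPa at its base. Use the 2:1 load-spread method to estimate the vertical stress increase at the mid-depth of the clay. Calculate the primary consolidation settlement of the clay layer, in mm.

S_c ≈ 66.1 mm

Mid-depth of clay below the ground surface: z = 1.2 + 2.3/2 = 2.35 m.
Total vertical stress at mid-clay: σ_v = 19.5×1.2 + 18.9×1.15 = 45.135 kPa.
Pore pressure: u = 9.81×(2.35 − 0.94) = 13.832 kPa.
Initial effective stress: σ'_0 = σ_v − u = 45.135 − 13.832 = 31.303 kPa.
Stress increase at mid-clay by the 2:1 spreading method:
Δσ = qB/(B+z) = 282×2.1/(2.1+2.35) = 133.08 kPa
Final effective stress: σ'_f = 31.303 + 133.08 = 164.38 kPa.
σ'_f = 164.38 ≤ σ'_p = 236 kPa, so the clay remains overconsolidated and only the recompression index applies:
S_c = C_r·H/(1+e₀)·log₁₀(σ'_f/σ'_0) = 0.075×2.3/1.88×log₁₀(164.38/31.303)
    = 0.091755 × 0.72026 = 0.06609 m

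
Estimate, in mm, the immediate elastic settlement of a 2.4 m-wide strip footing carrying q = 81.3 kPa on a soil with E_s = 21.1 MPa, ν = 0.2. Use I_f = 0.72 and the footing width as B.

Immediate (elastic) settlement: S_e = q·B·(1−ν²)/E_s · I_f.
E_s = 21.1 MPa = 21100 kPa.
S_e = 81.3 × 2.4 × (1 − 0.2²) / 21100 × 0.72
    = 81.3 × 2.4 × 0.96 / 21100 × 0.72
    = 0.006392 m = 6.392 mm

S_e ≈ 6.39 mm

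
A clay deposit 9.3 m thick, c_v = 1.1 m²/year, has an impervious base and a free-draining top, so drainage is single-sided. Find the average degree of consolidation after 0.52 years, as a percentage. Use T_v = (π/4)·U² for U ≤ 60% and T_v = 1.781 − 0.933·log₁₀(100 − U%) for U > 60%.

Drainage path length: H_d = H = 9.3 m (single drainage).
T_v = c_v·t/H_d² = 1.1×0.52/9.3² = 0.0066135.
T_v = 0.0066135 corresponds to the U ≤ 60% branch:
U = √(4T_v/π) = 0.09176

U ≈ 9.18 %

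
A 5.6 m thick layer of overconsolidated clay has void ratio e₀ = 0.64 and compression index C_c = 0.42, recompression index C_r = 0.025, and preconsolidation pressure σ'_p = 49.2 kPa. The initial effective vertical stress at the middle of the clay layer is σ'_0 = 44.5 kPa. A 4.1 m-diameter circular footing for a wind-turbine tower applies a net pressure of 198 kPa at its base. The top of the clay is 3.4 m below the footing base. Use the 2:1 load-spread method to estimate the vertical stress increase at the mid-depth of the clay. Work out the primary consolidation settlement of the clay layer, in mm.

S_c ≈ 274 mm

Mid-depth of clay below the footing base: z = 3.4 + 5.6/2 = 6.2 m.
Stress increase at mid-clay by the 2:1 spreading method:
Δσ ≈ qD²/(D+z)² = 198×4.1²/(4.1+6.2)² = 31.373 kPa
Final effective stress: σ'_f = 44.5 + 31.373 = 75.873 kPa.
σ'_f = 75.873 > σ'_p = 49.2 kPa, so the stress path crosses the preconsolidation pressure — recompression up to σ'_p, then virgin compression beyond:
S_c = H/(1+e₀)·[C_r·log₁₀(σ'_p/σ'_0) + C_c·log₁₀(σ'_f/σ'_p)]
    = 5.6/1.64 × [0.025×log₁₀(49.2/44.5) + 0.42×log₁₀(75.873/49.2)]
    = 3.4146 × [0.0010901 + 0.079011] = 0.2735 m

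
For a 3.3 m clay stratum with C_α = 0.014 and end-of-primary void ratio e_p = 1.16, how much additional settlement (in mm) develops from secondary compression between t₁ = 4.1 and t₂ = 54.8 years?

S_s ≈ 24.1 mm

Secondary compression: S_s = C_α·H/(1+e_p)·log₁₀(t₂/t₁)
S_s = 0.014×3.3/(1+1.16)×log₁₀(54.8/4.1)
    = 0.02139 × 1.126 = 0.02408 m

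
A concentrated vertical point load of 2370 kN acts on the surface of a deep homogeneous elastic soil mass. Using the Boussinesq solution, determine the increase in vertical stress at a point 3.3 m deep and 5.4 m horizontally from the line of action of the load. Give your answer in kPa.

Boussinesq vertical stress below a point load on an elastic half-space:
Δσ_z = 3P/(2πz²) · [1 + (r/z)²]^(−5/2)
r/z = 5.4/3.3 = 1.6364; [1+(r/z)²]^(−5/2) = 0.038553.
Δσ_z = 3×2370/(2π×3.3²) × 0.038553 = 103.91 × 0.038553 = 4.006 kPa

Δσ_z ≈ 4.01 kPa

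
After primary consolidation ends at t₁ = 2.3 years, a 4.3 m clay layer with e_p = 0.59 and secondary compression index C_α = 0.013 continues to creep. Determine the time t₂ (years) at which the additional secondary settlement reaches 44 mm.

t₂ ≈ 41 years

S_s = C_α·H/(1+e_p)·log₁₀(t₂/t₁) ⇒ log₁₀(t₂/t₁) = S_s·(1+e_p)/(C_α·H).
log₁₀(t₂/t₁) = 0.044 × (1+0.59) / (0.013×4.3) = 1.252
t₂ = t₁ × 10^1.252 = 2.3 × 17.85 = 41.04 years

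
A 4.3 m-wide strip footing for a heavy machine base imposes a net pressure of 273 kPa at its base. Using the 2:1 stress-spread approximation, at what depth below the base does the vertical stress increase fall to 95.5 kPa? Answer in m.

2:1 spreading — at depth z the loaded area has grown by z in each plan dimension:
qB/(B+z) = Δσ_z ⇒ z = qB/Δσ_z − B = 273×4.3/95.5 − 4.3 = 7.992 m

z ≈ 7.99 m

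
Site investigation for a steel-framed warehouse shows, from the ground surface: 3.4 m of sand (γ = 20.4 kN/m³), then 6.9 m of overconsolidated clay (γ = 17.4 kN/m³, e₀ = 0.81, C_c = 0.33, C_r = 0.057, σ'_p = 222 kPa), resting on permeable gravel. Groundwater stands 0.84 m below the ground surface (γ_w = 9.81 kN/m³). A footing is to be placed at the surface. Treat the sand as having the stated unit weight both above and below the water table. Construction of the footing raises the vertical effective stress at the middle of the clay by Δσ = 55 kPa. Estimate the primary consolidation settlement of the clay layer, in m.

Mid-depth of clay below the ground surface: z = 3.4 + 6.9/2 = 6.85 m.
Total vertical stress at mid-clay: σ_v = 20.4×3.4 + 17.4×3.45 = 129.39 kPa.
Pore pressure: u = 9.81×(6.85 − 0.84) = 58.958 kPa.
Initial effective stress: σ'_0 = σ_v − u = 129.39 − 58.958 = 70.432 kPa.
Final effective stress: σ'_f = 70.432 + 55 = 125.43 kPa.
σ'_f = 125.43 ≤ σ'_p = 222 kPa, so the clay remains overconsolidated and only the recompression index applies:
S_c = C_r·H/(1+e₀)·log₁₀(σ'_f/σ'_0) = 0.057×6.9/1.81×log₁₀(125.43/70.432)
    = 0.2173 × 0.25063 = 0.05446 m

S_c ≈ 0.0545 m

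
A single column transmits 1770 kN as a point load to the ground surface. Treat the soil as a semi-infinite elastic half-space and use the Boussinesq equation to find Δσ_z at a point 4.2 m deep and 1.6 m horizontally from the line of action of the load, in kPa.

Boussinesq vertical stress below a point load on an elastic half-space:
Δσ_z = 3P/(2πz²) · [1 + (r/z)²]^(−5/2)
r/z = 1.6/4.2 = 0.38095; [1+(r/z)²]^(−5/2) = 0.71264.
Δσ_z = 3×1770/(2π×4.2²) × 0.71264 = 47.909 × 0.71264 = 34.14 kPa

Δσ_z ≈ 34.1 kPa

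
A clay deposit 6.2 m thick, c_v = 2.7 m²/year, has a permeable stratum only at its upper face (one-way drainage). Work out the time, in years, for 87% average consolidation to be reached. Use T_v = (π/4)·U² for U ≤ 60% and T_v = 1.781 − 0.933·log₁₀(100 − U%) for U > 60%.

Drainage path length: H_d = H = 6.2 m (single drainage).
U > 60%: T_v = 1.781 − 0.933·log₁₀(100 − 87) = 0.74169.
t = T_v·H_d²/c_v = 0.74169×6.2²/2.7 = 10.56 years.

t ≈ 10.6 years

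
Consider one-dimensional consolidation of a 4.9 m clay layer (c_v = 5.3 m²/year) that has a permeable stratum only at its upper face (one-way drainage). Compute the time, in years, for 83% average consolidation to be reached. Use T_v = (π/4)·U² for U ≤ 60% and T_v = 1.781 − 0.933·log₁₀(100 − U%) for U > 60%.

Drainage path length: H_d = H = 4.9 m (single drainage).
U > 60%: T_v = 1.781 − 0.933·log₁₀(100 − 83) = 0.63299.
t = T_v·H_d²/c_v = 0.63299×4.9²/5.3 = 2.868 years.

t ≈ 2.87 years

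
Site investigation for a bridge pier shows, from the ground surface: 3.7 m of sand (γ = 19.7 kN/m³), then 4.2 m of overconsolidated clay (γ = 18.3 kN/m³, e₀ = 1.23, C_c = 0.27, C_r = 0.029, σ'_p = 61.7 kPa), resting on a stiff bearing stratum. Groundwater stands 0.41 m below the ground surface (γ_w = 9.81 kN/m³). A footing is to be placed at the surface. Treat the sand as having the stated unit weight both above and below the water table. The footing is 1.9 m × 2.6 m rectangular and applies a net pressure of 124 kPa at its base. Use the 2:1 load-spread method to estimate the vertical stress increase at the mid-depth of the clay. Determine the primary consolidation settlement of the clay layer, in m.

S_c ≈ 0.0225 m

Mid-depth of clay below the ground surface: z = 3.7 + 4.2/2 = 5.8 m.
Total vertical stress at mid-clay: σ_v = 19.7×3.7 + 18.3×2.1 = 111.32 kPa.
Pore pressure: u = 9.81×(5.8 − 0.41) = 52.876 kPa.
Initial effective stress: σ'_0 = σ_v − u = 111.32 − 52.876 = 58.444 kPa.
Stress increase at mid-clay by the 2:1 spreading method:
Δσ = qBL/((B+z)(L+z)) = 124×1.9×2.6/((1.9+5.8)(2.6+5.8)) = 9.4706 kPa
Final effective stress: σ'_f = 58.444 + 9.4706 = 67.915 kPa.
σ'_f = 67.915 > σ'_p = 61.7 kPa, so the stress path crosses the preconsolidation pressure — recompression up to σ'_p, then virgin compression beyond:
S_c = H/(1+e₀)·[C_r·log₁₀(σ'_p/σ'_0) + C_c·log₁₀(σ'_f/σ'_p)]
    = 4.2/2.23 × [0.029×log₁₀(61.7/58.444) + 0.27×log₁₀(67.915/61.7)]
    = 1.8834 × [0.00068281 + 0.011254] = 0.02248 m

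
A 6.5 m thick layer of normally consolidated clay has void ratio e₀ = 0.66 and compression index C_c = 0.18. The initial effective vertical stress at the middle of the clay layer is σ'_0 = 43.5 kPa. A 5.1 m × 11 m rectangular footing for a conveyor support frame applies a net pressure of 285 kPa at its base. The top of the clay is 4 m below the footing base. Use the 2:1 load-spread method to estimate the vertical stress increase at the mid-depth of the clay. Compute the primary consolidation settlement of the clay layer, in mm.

Mid-depth of clay below the footing base: z = 4 + 6.5/2 = 7.25 m.
Stress increase at mid-clay by the 2:1 spreading method:
Δσ = qBL/((B+z)(L+z)) = 285×5.1×11/((5.1+7.25)(11+7.25)) = 70.938 kPa
Final effective stress: σ'_f = σ'_0 + Δσ = 43.5 + 70.938 = 114.44 kPa.
Normally consolidated clay, so the full stress increment lies on the virgin compression line:
S_c = C_c·H/(1+e₀)·log₁₀(σ'_f/σ'_0) = 0.18×6.5/(1+0.66)×log₁₀(114.44/43.5)
    = 0.70482 × 0.42009 = 0.2961 m

S_c ≈ 296 mm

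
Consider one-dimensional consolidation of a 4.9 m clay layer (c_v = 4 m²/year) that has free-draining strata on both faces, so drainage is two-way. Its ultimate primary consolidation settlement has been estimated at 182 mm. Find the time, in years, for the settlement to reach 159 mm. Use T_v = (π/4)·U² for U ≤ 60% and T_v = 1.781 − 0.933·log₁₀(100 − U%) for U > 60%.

t ≈ 1.13 years

Drainage path length: H_d = H/2 = 2.45 m (double drainage).
U = S(t)/S_ult = 159/182 = 0.8736.
U > 60%: T_v = 1.781 − 0.933·log₁₀(100 − 87.363) = 0.75315.
t = T_v·H_d²/c_v = 0.75315×2.45²/4 = 1.13 years.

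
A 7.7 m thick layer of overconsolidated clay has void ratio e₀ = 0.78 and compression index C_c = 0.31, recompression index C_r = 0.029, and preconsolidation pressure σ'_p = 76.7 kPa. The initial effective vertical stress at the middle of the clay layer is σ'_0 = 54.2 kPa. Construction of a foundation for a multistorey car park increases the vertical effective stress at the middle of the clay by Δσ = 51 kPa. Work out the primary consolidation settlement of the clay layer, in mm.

Final effective stress: σ'_f = 54.2 + 51 = 105.2 kPa.
σ'_f = 105.2 > σ'_p = 76.7 kPa, so the stress path crosses the preconsolidation pressure — recompression up to σ'_p, then virgin compression beyond:
S_c = H/(1+e₀)·[C_r·log₁₀(σ'_p/σ'_0) + C_c·log₁₀(σ'_f/σ'_p)]
    = 7.7/1.78 × [0.029×log₁₀(76.7/54.2) + 0.31×log₁₀(105.2/76.7)]
    = 4.3258 × [0.0043731 + 0.042538] = 0.2029 m

S_c ≈ 203 mm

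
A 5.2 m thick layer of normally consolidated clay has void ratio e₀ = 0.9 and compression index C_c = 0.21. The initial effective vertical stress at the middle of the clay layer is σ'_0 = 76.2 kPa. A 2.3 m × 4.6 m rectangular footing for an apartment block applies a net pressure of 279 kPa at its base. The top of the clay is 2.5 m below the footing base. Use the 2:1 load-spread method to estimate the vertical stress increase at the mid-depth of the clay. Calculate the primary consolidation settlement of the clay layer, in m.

Mid-depth of clay below the footing base: z = 2.5 + 5.2/2 = 5.1 m.
Stress increase at mid-clay by the 2:1 spreading method:
Δσ = qBL/((B+z)(L+z)) = 279×2.3×4.6/((2.3+5.1)(4.6+5.1)) = 41.123 kPa
Final effective stress: σ'_f = σ'_0 + Δσ = 76.2 + 41.123 = 117.32 kPa.
Normally consolidated clay, so the full stress increment lies on the virgin compression line:
S_c = C_c·H/(1+e₀)·log₁₀(σ'_f/σ'_0) = 0.21×5.2/(1+0.9)×log₁₀(117.32/76.2)
    = 0.57474 × 0.18742 = 0.1077 m

S_c ≈ 0.108 m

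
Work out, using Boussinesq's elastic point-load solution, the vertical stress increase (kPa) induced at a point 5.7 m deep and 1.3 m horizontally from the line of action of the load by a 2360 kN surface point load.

Boussinesq vertical stress below a point load on an elastic half-space:
Δσ_z = 3P/(2πz²) · [1 + (r/z)²]^(−5/2)
r/z = 1.3/5.7 = 0.22807; [1+(r/z)²]^(−5/2) = 0.88094.
Δσ_z = 3×2360/(2π×5.7²) × 0.88094 = 34.682 × 0.88094 = 30.55 kPa

Δσ_z ≈ 30.6 kPa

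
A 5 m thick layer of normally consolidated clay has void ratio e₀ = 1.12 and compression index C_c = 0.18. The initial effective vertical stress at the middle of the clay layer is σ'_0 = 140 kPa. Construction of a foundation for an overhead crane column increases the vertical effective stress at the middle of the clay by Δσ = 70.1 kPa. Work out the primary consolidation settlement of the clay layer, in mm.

Final effective stress: σ'_f = σ'_0 + Δσ = 140 + 70.1 = 210.1 kPa.
Normally consolidated clay, so the full stress increment lies on the virgin compression line:
S_c = C_c·H/(1+e₀)·log₁₀(σ'_f/σ'_0) = 0.18×5/(1+1.12)×log₁₀(210.1/140)
    = 0.42453 × 0.1763 = 0.07484 m

S_c ≈ 74.8 mm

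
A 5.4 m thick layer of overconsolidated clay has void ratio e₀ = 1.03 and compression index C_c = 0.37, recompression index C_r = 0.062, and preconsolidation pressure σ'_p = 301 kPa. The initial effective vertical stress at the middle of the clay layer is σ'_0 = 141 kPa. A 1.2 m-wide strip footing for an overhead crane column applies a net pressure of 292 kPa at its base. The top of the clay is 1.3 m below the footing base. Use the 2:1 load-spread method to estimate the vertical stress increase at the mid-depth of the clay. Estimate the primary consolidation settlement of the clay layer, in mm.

S_c ≈ 28 mm

Mid-depth of clay below the footing base: z = 1.3 + 5.4/2 = 4 m.
Stress increase at mid-clay by the 2:1 spreading method:
Δσ = qB/(B+z) = 292×1.2/(1.2+4) = 67.385 kPa
Final effective stress: σ'_f = 141 + 67.385 = 208.38 kPa.
σ'_f = 208.38 ≤ σ'_p = 301 kPa, so the clay remains overconsolidated and only the recompression index applies:
S_c = C_r·H/(1+e₀)·log₁₀(σ'_f/σ'_0) = 0.062×5.4/2.03×log₁₀(208.38/141)
    = 0.16493 × 0.16964 = 0.02798 m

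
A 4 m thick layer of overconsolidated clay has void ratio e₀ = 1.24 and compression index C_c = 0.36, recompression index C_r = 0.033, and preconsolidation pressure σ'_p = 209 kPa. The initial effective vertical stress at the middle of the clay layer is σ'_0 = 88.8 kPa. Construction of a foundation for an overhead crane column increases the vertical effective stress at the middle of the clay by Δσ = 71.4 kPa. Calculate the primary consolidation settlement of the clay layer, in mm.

S_c ≈ 15.1 mm

Final effective stress: σ'_f = 88.8 + 71.4 = 160.2 kPa.
σ'_f = 160.2 ≤ σ'_p = 209 kPa, so the clay remains overconsolidated and only the recompression index applies:
S_c = C_r·H/(1+e₀)·log₁₀(σ'_f/σ'_0) = 0.033×4/2.24×log₁₀(160.2/88.8)
    = 0.058928 × 0.25625 = 0.0151 m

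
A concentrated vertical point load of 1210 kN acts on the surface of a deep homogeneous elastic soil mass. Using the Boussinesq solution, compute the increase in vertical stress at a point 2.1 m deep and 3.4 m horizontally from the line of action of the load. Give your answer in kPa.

Boussinesq vertical stress below a point load on an elastic half-space:
Δσ_z = 3P/(2πz²) · [1 + (r/z)²]^(−5/2)
r/z = 3.4/2.1 = 1.619; [1+(r/z)²]^(−5/2) = 0.040071.
Δσ_z = 3×1210/(2π×2.1²) × 0.040071 = 131.01 × 0.040071 = 5.25 kPa

Δσ_z ≈ 5.25 kPa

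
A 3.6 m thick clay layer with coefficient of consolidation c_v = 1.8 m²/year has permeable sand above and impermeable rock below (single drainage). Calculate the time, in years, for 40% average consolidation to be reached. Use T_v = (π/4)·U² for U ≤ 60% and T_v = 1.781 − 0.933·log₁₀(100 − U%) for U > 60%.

t ≈ 0.905 years

Drainage path length: H_d = H = 3.6 m (single drainage).
U ≤ 60%: T_v = (π/4)·U² = (π/4)×0.4² = 0.12566.
t = T_v·H_d²/c_v = 0.12566×3.6²/1.8 = 0.9048 years.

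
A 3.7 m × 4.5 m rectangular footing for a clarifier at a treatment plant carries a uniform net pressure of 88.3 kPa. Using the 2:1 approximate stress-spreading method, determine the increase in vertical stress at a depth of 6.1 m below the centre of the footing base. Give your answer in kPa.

By the 2:1 method the load spreads at 1 horizontal : 2 vertical, so at depth z the loaded area has grown by z in each plan dimension:
Δσ = qBL/((B+z)(L+z)) = 88.3×3.7×4.5/((3.7+6.1)(4.5+6.1)) = 14.153 kPa

Δσ_z ≈ 14.2 kPa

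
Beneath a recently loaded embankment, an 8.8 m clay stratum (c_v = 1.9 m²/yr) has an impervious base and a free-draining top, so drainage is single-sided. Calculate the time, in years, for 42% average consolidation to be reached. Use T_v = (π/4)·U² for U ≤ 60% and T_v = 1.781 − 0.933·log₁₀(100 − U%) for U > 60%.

t ≈ 5.65 years

Drainage path length: H_d = H = 8.8 m (single drainage).
U ≤ 60%: T_v = (π/4)·U² = (π/4)×0.42² = 0.13854.
t = T_v·H_d²/c_v = 0.13854×8.8²/1.9 = 5.647 years.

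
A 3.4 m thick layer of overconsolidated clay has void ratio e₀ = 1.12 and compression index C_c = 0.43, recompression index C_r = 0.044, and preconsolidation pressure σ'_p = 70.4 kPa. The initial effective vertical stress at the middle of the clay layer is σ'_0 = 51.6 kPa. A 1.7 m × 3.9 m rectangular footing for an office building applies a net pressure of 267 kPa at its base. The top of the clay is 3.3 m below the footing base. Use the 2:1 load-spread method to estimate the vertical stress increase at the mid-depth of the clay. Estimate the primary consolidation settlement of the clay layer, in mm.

S_c ≈ 52.6 mm

Mid-depth of clay below the footing base: z = 3.3 + 3.4/2 = 5 m.
Stress increase at mid-clay by the 2:1 spreading method:
Δσ = qBL/((B+z)(L+z)) = 267×1.7×3.9/((1.7+5)(3.9+5)) = 29.687 kPa
Final effective stress: σ'_f = 51.6 + 29.687 = 81.287 kPa.
σ'_f = 81.287 > σ'_p = 70.4 kPa, so the stress path crosses the preconsolidation pressure — recompression up to σ'_p, then virgin compression beyond:
S_c = H/(1+e₀)·[C_r·log₁₀(σ'_p/σ'_0) + C_c·log₁₀(σ'_f/σ'_p)]
    = 3.4/2.12 × [0.044×log₁₀(70.4/51.6) + 0.43×log₁₀(81.287/70.4)]
    = 1.6038 × [0.0059366 + 0.026853] = 0.05259 m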